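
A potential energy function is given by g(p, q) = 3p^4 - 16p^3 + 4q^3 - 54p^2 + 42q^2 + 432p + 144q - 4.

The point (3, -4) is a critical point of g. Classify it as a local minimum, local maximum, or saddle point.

local maximum

The mixed partial ∂²g/∂p∂q is 0, so the Hessian at any point is diag(g_pp, g_qq) = diag(12(3p^2 - 8p - 9), 12(2q + 7)).
At (3, -4): H = diag(-72, -12).
Both eigenvalues are negative, so H is negative definite: a local maximum.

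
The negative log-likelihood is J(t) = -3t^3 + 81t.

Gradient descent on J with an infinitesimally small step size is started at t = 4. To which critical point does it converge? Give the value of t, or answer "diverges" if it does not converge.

J'(t) = -9(t - 3)(t + 3), so J'(4) = -63.
Gradient descent moves in the -J' direction, i.e. t is increasing.
There is no critical point above t=4, and J' keeps the same sign, so the iterate runs off to +∞.

diverges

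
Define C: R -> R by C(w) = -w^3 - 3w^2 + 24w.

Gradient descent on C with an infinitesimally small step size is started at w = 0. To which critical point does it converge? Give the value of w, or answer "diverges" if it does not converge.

-4

C'(w) = -3(w - 2)(w + 4), so C'(0) = 24.
Gradient descent moves in the -C' direction, i.e. w is decreasing.
The nearest critical point in that direction is w = -4, where C'' = 18 > 0 (a local minimum). The iterate converges there.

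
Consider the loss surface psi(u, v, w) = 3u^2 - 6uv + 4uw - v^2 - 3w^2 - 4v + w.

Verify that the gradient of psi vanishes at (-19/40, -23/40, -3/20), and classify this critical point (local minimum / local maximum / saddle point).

saddle point

∇psi = (6u - 6v + 4w, -6u - 2v - 4, 4u - 6w + 1); substituting (-19/40, -23/40, -3/20) gives ∇psi = (0, 0, 0), so (-19/40, -23/40, -3/20) is indeed a critical point.
The Hessian is constant: H = [[6, -6, 4], [-6, -2, 0], [4, 0, -6]].
Leading principal minors: Δ₁ = 6, Δ₂ = -48, Δ₃ = 320.
The minors fit neither the all-positive nor the alternating-sign pattern, so H is indefinite: a saddle point.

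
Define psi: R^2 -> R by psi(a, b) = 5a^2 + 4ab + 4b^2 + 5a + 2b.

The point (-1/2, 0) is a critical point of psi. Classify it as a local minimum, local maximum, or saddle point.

local minimum

The Hessian of psi is constant: H = [[10, 4], [4, 8]].
det(H) = 10·8 − 4² = 64.
det(H) > 0 and tr(H) = 18 > 0, so H is positive definite and the point is a local minimum.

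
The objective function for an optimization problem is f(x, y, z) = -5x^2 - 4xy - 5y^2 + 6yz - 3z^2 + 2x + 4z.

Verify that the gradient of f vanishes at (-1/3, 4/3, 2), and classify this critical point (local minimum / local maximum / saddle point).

∇f = (-10x - 4y + 2, -4x - 10y + 6z, 6y - 6z + 4); substituting (-1/3, 4/3, 2) gives ∇f = (0, 0, 0), so (-1/3, 4/3, 2) is indeed a critical point.
The Hessian is constant: H = [[-10, -4, 0], [-4, -10, 6], [0, 6, -6]].
Leading principal minors: Δ₁ = -10, Δ₂ = 84, Δ₃ = -144.
The minors alternate sign starting negative (−, +, −), so H is negative definite: a local maximum.

local maximum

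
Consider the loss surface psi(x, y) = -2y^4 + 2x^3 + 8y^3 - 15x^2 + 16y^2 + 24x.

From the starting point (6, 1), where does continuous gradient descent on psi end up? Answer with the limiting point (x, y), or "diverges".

(4, 0)

psi is separable, so gradient descent decouples: x follows -∂psi/∂x, y follows -∂psi/∂y.
∂psi/∂x = 6(x - 4)(x - 1); at x=6 this is 60, so x decreases.
∂psi/∂y = -8y(y - 4)(y + 1); at y=1 this is 48, so y decreases.
x converges to its nearest critical value 4 (a local min of the x-part); y converges to 0. The iterate converges to (4, 0).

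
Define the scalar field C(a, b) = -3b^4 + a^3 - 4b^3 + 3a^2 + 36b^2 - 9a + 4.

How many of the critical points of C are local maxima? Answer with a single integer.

C separates as a function of a plus a function of b, so ∇C=0 decouples.
∂C/∂a = 3(a - 1)(a + 3) = 0 at a ∈ {-3, 1}; ∂C/∂b = -12b(b - 2)(b + 3) = 0 at b ∈ {-3, 0, 2}.
The Hessian is diagonal: diag(C_aa, C_bb). Second derivatives: C_aa(-3)=-12, C_aa(1)=12; C_bb(-3)=-180, C_bb(0)=72, C_bb(2)=-120.
Local maxima occur where both diagonal entries negative: (-3, -3), (-3, 2). Count: 2.

2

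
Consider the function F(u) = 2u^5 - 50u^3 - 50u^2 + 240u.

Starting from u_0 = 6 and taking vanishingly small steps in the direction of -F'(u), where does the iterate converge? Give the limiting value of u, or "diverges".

4

F'(u) = 10(u - 4)(u - 1)(u + 2)(u + 3), so F'(6) = 7200.
Gradient descent moves in the -F' direction, i.e. u is decreasing.
The nearest critical point in that direction is u = 4, where F'' = 1260 > 0 (a local minimum). The iterate converges there.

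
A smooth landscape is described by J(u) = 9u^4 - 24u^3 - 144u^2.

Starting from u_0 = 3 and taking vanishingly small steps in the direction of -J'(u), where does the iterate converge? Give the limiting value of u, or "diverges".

4

J'(u) = 36u(u - 4)(u + 2), so J'(3) = -540.
Gradient descent moves in the -J' direction, i.e. u is increasing.
The nearest critical point in that direction is u = 4, where J'' = 864 > 0 (a local minimum). The iterate converges there.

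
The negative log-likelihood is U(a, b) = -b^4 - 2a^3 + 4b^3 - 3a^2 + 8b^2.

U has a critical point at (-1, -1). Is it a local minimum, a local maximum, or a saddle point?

saddle point

The mixed partial ∂²U/∂a∂b is 0, so the Hessian at any point is diag(U_aa, U_bb) = diag(-6(2a + 1), 4(-3b^2 + 6b + 4)).
At (-1, -1): H = diag(6, -20).
The eigenvalues have opposite signs, so H is indefinite: a saddle point.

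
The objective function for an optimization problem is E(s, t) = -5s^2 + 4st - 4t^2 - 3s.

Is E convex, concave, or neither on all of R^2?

concave

E is quadratic, so its Hessian is the constant matrix H = [[-10, 4], [4, -8]].
det(H) = 64, tr(H) = -18.
det(H) > 0 and tr(H) < 0, so H is negative definite everywhere: concave.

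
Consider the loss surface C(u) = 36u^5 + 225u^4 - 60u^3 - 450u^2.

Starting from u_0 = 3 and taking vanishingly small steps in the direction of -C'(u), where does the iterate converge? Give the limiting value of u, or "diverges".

1

C'(u) = 180u(u - 1)(u + 1)(u + 5), so C'(3) = 34560.
Gradient descent moves in the -C' direction, i.e. u is decreasing.
The nearest critical point in that direction is u = 1, where C'' = 2160 > 0 (a local minimum). The iterate converges there.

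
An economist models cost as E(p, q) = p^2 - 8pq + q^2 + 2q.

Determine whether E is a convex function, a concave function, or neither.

E is quadratic, so its Hessian is the constant matrix H = [[2, -8], [-8, 2]].
det(H) = -60, tr(H) = 4.
det(H) < 0, so H is indefinite: neither convex nor concave.

neither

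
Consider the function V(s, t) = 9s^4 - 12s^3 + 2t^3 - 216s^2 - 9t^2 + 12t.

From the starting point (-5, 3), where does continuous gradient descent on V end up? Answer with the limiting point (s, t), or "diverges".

(-3, 2)

V is separable, so gradient descent decouples: s follows -∂V/∂s, t follows -∂V/∂t.
∂V/∂s = 36s(s - 4)(s + 3); at s=-5 this is -3240, so s increases.
∂V/∂t = 6(t - 2)(t - 1); at t=3 this is 12, so t decreases.
s converges to its nearest critical value -3 (a local min of the s-part); t converges to 2. The iterate converges to (-3, 2).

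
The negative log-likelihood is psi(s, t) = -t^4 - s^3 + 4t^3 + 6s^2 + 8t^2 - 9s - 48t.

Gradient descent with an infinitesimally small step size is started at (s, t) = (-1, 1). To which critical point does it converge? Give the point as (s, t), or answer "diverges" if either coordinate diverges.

(1, 2)

psi is separable, so gradient descent decouples: s follows -∂psi/∂s, t follows -∂psi/∂t.
∂psi/∂s = -3(s - 3)(s - 1); at s=-1 this is -24, so s increases.
∂psi/∂t = -4(t - 3)(t - 2)(t + 2); at t=1 this is -24, so t increases.
s converges to its nearest critical value 1 (a local min of the s-part); t converges to 2. The iterate converges to (1, 2).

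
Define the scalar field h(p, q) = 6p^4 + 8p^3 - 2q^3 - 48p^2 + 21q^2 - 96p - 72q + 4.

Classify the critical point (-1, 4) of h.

local maximum

The mixed partial ∂²h/∂p∂q is 0, so the Hessian at any point is diag(h_pp, h_qq) = diag(24(3p^2 + 2p - 4), 6(-2q + 7)).
At (-1, 4): H = diag(-72, -6).
Both eigenvalues are negative, so H is negative definite: a local maximum.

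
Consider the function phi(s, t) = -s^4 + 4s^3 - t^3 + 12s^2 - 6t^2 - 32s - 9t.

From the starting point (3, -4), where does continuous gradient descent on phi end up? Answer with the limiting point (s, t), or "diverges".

(1, -3)

phi is separable, so gradient descent decouples: s follows -∂phi/∂s, t follows -∂phi/∂t.
∂phi/∂s = -4(s - 4)(s - 1)(s + 2); at s=3 this is 40, so s decreases.
∂phi/∂t = -3(t + 1)(t + 3); at t=-4 this is -9, so t increases.
s converges to its nearest critical value 1 (a local min of the s-part); t converges to -3. The iterate converges to (1, -3).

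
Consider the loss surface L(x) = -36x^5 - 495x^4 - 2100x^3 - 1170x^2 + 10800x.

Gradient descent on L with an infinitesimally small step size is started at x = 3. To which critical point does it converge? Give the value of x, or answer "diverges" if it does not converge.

diverges

L'(x) = -180(x - 1)(x + 3)(x + 4)(x + 5), so L'(3) = -120960.
Gradient descent moves in the -L' direction, i.e. x is increasing.
There is no critical point above x=3, and L' keeps the same sign, so the iterate runs off to +∞.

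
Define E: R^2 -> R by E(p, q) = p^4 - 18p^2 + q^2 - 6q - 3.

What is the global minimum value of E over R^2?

E(p,q) separates as A(p) + B(q) − 3, so its minimum is min A + min B − 3.
A'(p) = 4p(p - 3)(p + 3) vanishes at p ∈ {-3, 0, 3}; B'(q) = 2q - 6 vanishes at q ∈ {3}.
Local minima of A (where A''>0): A(-3)=-81, A(3)=-81. Local minima of B: B(3)=-9.
So the global minimum of E is A(-3) + B(3) − 3 = -81 − 9 − 3 = -93, attained at (-3, 3).

-93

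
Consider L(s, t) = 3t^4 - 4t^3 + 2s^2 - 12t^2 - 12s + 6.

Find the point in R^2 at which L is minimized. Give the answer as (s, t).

(3, 2)

L(s,t) separates as P(s) + Q(t) + 6, so its minimum is min P + min Q + 6.
P'(s) = 4s - 12 vanishes at s ∈ {3}; Q'(t) = 12t(t - 2)(t + 1) vanishes at t ∈ {-1, 0, 2}.
Local minima of P (where P''>0): P(3)=-18. Local minima of Q: Q(-1)=-5, Q(2)=-32.
So the global minimum of L is P(3) + Q(2) + 6 = -18 − 32 + 6 = -44, attained at (3, 2).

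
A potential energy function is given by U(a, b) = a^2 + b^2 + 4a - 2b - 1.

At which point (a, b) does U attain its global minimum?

(-2, 1)

U(a,b) separates as P(a) + Q(b) − 1, so its minimum is min P + min Q − 1.
P'(a) = 2a + 4 vanishes at a ∈ {-2}; Q'(b) = 2b - 2 vanishes at b ∈ {1}.
Local minima of P (where P''>0): P(-2)=-4. Local minima of Q: Q(1)=-1.
So the global minimum of U is P(-2) + Q(1) − 1 = -4 − 1 − 1 = -6, attained at (-2, 1).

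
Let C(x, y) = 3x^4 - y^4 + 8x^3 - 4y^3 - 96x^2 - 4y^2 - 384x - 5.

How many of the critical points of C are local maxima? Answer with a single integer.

C separates as a function of x plus a function of y, so ∇C=0 decouples.
∂C/∂x = 12(x - 4)(x + 2)(x + 4) = 0 at x ∈ {-4, -2, 4}; ∂C/∂y = -4y(y + 1)(y + 2) = 0 at y ∈ {-2, -1, 0}.
The Hessian is diagonal: diag(C_xx, C_yy). Second derivatives: C_xx(-4)=192, C_xx(-2)=-144, C_xx(4)=576; C_yy(-2)=-8, C_yy(-1)=4, C_yy(0)=-8.
Local maxima occur where both diagonal entries negative: (-2, -2), (-2, 0). Count: 2.

2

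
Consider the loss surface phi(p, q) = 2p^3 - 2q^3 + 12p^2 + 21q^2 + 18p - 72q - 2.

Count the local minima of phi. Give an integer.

phi separates as a function of p plus a function of q, so ∇phi=0 decouples.
∂phi/∂p = 6(p + 1)(p + 3) = 0 at p ∈ {-3, -1}; ∂phi/∂q = -6(q - 4)(q - 3) = 0 at q ∈ {3, 4}.
The Hessian is diagonal: diag(phi_pp, phi_qq). Second derivatives: phi_pp(-3)=-12, phi_pp(-1)=12; phi_qq(3)=6, phi_qq(4)=-6.
Local minima occur where both diagonal entries positive: (-1, 3). Count: 1.

1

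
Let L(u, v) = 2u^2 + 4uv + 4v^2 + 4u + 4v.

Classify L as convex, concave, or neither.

L is quadratic, so its Hessian is the constant matrix H = [[4, 4], [4, 8]].
det(H) = 16, tr(H) = 12.
det(H) > 0 and tr(H) > 0, so H is positive definite everywhere: convex.

convex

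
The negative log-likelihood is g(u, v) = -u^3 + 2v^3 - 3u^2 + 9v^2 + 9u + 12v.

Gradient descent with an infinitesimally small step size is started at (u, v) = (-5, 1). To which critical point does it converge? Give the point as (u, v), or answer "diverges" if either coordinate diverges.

(-3, -1)

g is separable, so gradient descent decouples: u follows -∂g/∂u, v follows -∂g/∂v.
∂g/∂u = -3(u - 1)(u + 3); at u=-5 this is -36, so u increases.
∂g/∂v = 6(v + 1)(v + 2); at v=1 this is 36, so v decreases.
u converges to its nearest critical value -3 (a local min of the u-part); v converges to -1. The iterate converges to (-3, -1).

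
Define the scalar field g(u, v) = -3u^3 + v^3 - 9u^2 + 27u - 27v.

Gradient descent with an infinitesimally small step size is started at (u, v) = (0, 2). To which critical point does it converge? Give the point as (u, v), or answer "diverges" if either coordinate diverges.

(-3, 3)

g is separable, so gradient descent decouples: u follows -∂g/∂u, v follows -∂g/∂v.
∂g/∂u = -9(u - 1)(u + 3); at u=0 this is 27, so u decreases.
∂g/∂v = 3(v - 3)(v + 3); at v=2 this is -15, so v increases.
u converges to its nearest critical value -3 (a local min of the u-part); v converges to 3. The iterate converges to (-3, 3).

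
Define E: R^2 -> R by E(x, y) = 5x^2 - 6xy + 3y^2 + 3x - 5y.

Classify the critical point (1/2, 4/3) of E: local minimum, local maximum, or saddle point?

local minimum

The Hessian of E is constant: H = [[10, -6], [-6, 6]].
det(H) = 10·6 − (-6)² = 24.
det(H) > 0 and tr(H) = 16 > 0, so H is positive definite and the point is a local minimum.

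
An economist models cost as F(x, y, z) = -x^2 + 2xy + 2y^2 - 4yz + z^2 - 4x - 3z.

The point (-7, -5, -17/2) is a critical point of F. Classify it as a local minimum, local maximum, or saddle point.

The Hessian is constant: H = [[-2, 2, 0], [2, 4, -4], [0, -4, 2]].
Leading principal minors: Δ₁ = -2, Δ₂ = -12, Δ₃ = 8.
The minors fit neither the all-positive nor the alternating-sign pattern, so H is indefinite: a saddle point.

saddle point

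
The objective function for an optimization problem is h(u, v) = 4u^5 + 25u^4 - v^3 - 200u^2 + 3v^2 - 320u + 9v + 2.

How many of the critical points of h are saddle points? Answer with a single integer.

h separates as a function of u plus a function of v, so ∇h=0 decouples.
∂h/∂u = 20(u - 2)(u + 1)(u + 2)(u + 4) = 0 at u ∈ {-4, -2, -1, 2}; ∂h/∂v = -3(v - 3)(v + 1) = 0 at v ∈ {-1, 3}.
The Hessian is diagonal: diag(h_uu, h_vv). Second derivatives: h_uu(-4)=-720, h_uu(-2)=160, h_uu(-1)=-180, h_uu(2)=1440; h_vv(-1)=12, h_vv(3)=-12.
Saddle points occur where the two diagonal entries have opposite signs: (-4, -1), (-2, 3), (-1, -1), (2, 3). Count: 4.

4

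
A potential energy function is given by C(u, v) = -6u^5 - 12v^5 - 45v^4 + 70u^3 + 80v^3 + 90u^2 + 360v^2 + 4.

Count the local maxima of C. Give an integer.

4

C separates as a function of u plus a function of v, so ∇C=0 decouples.
∂C/∂u = -30u(u - 3)(u + 1)(u + 2) = 0 at u ∈ {-2, -1, 0, 3}; ∂C/∂v = -60v(v - 2)(v + 2)(v + 3) = 0 at v ∈ {-3, -2, 0, 2}.
The Hessian is diagonal: diag(C_uu, C_vv). Second derivatives: C_uu(-2)=300, C_uu(-1)=-120, C_uu(0)=180, C_uu(3)=-1800; C_vv(-3)=900, C_vv(-2)=-480, C_vv(0)=720, C_vv(2)=-2400.
Local maxima occur where both diagonal entries negative: (-1, -2), (-1, 2), (3, -2), (3, 2). Count: 4.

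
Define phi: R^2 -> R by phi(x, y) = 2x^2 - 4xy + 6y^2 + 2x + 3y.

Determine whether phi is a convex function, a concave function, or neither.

convex

phi is quadratic, so its Hessian is the constant matrix H = [[4, -4], [-4, 12]].
det(H) = 32, tr(H) = 16.
det(H) > 0 and tr(H) > 0, so H is positive definite everywhere: convex.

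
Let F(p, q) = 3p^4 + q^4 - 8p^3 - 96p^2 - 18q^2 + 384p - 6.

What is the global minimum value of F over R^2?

F(p,q) separates as A(p) + B(q) − 6, so its minimum is min A + min B − 6.
A'(p) = 12(p - 4)(p - 2)(p + 4) vanishes at p ∈ {-4, 2, 4}; B'(q) = 4q(q - 3)(q + 3) vanishes at q ∈ {-3, 0, 3}.
Local minima of A (where A''>0): A(-4)=-1792, A(4)=256. Local minima of B: B(-3)=-81, B(3)=-81.
So the global minimum of F is A(-4) + B(-3) − 6 = -1792 − 81 − 6 = -1879, attained at (-4, -3).

-1879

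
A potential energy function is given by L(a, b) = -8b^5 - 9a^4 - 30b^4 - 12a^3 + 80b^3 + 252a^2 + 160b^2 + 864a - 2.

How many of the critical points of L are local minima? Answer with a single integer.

2

L separates as a function of a plus a function of b, so ∇L=0 decouples.
∂L/∂a = -36(a - 4)(a + 2)(a + 3) = 0 at a ∈ {-3, -2, 4}; ∂L/∂b = -40b(b - 2)(b + 1)(b + 4) = 0 at b ∈ {-4, -1, 0, 2}.
The Hessian is diagonal: diag(L_aa, L_bb). Second derivatives: L_aa(-3)=-252, L_aa(-2)=216, L_aa(4)=-1512; L_bb(-4)=2880, L_bb(-1)=-360, L_bb(0)=320, L_bb(2)=-1440.
Local minima occur where both diagonal entries positive: (-2, -4), (-2, 0). Count: 2.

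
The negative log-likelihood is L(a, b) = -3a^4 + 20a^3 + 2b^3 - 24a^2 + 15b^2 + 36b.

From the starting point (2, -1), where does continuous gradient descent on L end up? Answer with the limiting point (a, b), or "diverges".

L is separable, so gradient descent decouples: a follows -∂L/∂a, b follows -∂L/∂b.
∂L/∂a = -12a(a - 4)(a - 1); at a=2 this is 48, so a decreases.
∂L/∂b = 6(b + 2)(b + 3); at b=-1 this is 12, so b decreases.
a converges to its nearest critical value 1 (a local min of the a-part); b converges to -2. The iterate converges to (1, -2).

(1, -2)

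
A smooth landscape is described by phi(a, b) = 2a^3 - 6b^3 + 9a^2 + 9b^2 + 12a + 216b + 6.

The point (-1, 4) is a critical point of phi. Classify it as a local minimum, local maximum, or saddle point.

The mixed partial ∂²phi/∂a∂b is 0, so the Hessian at any point is diag(phi_aa, phi_bb) = diag(6(2a + 3), 18(-2b + 1)).
At (-1, 4): H = diag(6, -126).
The eigenvalues have opposite signs, so H is indefinite: a saddle point.

saddle point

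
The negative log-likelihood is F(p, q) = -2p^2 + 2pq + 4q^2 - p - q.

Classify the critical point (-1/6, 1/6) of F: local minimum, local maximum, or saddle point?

saddle point

The Hessian of F is constant: H = [[-4, 2], [2, 8]].
det(H) = (-4)·8 − 2² = -36.
Since det(H) < 0, H is indefinite and the critical point is a saddle point.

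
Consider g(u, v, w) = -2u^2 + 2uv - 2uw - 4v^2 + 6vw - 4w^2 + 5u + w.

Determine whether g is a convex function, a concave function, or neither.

g is quadratic, so its Hessian is the constant matrix H = [[-4, 2, -2], [2, -8, 6], [-2, 6, -8]].
Leading principal minors: -4, 28, -96.
Signs alternate −, +, − ⇒ H ≺ 0 ⇒ concave.

concave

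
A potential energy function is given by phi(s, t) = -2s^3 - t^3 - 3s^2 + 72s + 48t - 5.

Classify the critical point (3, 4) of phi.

local maximum

The mixed partial ∂²phi/∂s∂t is 0, so the Hessian at any point is diag(phi_ss, phi_tt) = diag(-6(2s + 1), -6t).
At (3, 4): H = diag(-42, -24).
Both eigenvalues are negative, so H is negative definite: a local maximum.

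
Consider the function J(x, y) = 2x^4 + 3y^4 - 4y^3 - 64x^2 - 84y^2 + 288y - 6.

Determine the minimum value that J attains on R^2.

J(x,y) separates as P(x) + Q(y) − 6, so its minimum is min P + min Q − 6.
P'(x) = 8x(x - 4)(x + 4) vanishes at x ∈ {-4, 0, 4}; Q'(y) = 12(y - 3)(y - 2)(y + 4) vanishes at y ∈ {-4, 2, 3}.
Local minima of P (where P''>0): P(-4)=-512, P(4)=-512. Local minima of Q: Q(-4)=-1472, Q(3)=243.
So the global minimum of J is P(-4) + Q(-4) − 6 = -512 − 1472 − 6 = -1990, attained at (-4, -4).

-1990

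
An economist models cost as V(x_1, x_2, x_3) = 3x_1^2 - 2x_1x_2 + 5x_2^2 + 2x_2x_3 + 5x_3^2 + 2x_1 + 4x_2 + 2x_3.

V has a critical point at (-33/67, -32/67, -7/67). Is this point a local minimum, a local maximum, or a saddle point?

local minimum

The Hessian is constant: H = [[6, -2, 0], [-2, 10, 2], [0, 2, 10]].
Leading principal minors: Δ₁ = 6, Δ₂ = 56, Δ₃ = 536.
All leading minors are positive, so H is positive definite: a local minimum.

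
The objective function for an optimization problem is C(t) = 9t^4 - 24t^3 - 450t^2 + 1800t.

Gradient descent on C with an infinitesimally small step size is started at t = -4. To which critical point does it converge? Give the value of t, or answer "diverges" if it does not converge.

-5

C'(t) = 36(t - 5)(t - 2)(t + 5), so C'(-4) = 1944.
Gradient descent moves in the -C' direction, i.e. t is decreasing.
The nearest critical point in that direction is t = -5, where C'' = 2520 > 0 (a local minimum). The iterate converges there.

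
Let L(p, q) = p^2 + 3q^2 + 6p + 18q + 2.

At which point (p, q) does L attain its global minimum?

(-3, -3)

L(p,q) separates as A(p) + B(q) + 2, so its minimum is min A + min B + 2.
A'(p) = 2p + 6 vanishes at p ∈ {-3}; B'(q) = 6q + 18 vanishes at q ∈ {-3}.
Local minima of A (where A''>0): A(-3)=-9. Local minima of B: B(-3)=-27.
So the global minimum of L is A(-3) + B(-3) + 2 = -9 − 27 + 2 = -34, attained at (-3, -3).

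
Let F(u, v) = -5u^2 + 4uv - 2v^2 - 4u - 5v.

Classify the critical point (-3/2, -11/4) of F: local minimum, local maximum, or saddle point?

The Hessian of F is constant: H = [[-10, 4], [4, -4]].
det(H) = (-10)·(-4) − 4² = 24.
det(H) > 0 and tr(H) = -14 < 0, so H is negative definite and the point is a local maximum.

local maximum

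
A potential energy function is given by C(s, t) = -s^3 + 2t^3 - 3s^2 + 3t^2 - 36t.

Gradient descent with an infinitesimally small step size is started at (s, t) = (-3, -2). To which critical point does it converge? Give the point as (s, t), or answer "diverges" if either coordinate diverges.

C is separable, so gradient descent decouples: s follows -∂C/∂s, t follows -∂C/∂t.
∂C/∂s = -3s(s + 2); at s=-3 this is -9, so s increases.
∂C/∂t = 6(t - 2)(t + 3); at t=-2 this is -24, so t increases.
s converges to its nearest critical value -2 (a local min of the s-part); t converges to 2. The iterate converges to (-2, 2).

(-2, 2)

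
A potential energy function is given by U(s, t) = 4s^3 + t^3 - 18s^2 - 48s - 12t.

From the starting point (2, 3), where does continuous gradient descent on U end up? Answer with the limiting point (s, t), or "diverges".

(4, 2)

U is separable, so gradient descent decouples: s follows -∂U/∂s, t follows -∂U/∂t.
∂U/∂s = 12(s - 4)(s + 1); at s=2 this is -72, so s increases.
∂U/∂t = 3(t - 2)(t + 2); at t=3 this is 15, so t decreases.
s converges to its nearest critical value 4 (a local min of the s-part); t converges to 2. The iterate converges to (4, 2).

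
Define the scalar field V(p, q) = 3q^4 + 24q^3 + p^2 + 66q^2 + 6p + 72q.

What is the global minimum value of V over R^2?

-36

V(p,q) separates as A(p) + B(q), so its minimum is min A + min B.
A'(p) = 2p + 6 vanishes at p ∈ {-3}; B'(q) = 12(q + 1)(q + 2)(q + 3) vanishes at q ∈ {-3, -2, -1}.
Local minima of A (where A''>0): A(-3)=-9. Local minima of B: B(-3)=-27, B(-1)=-27.
So the global minimum of V is A(-3) + B(-3) = -9 − 27 = -36, attained at (-3, -3).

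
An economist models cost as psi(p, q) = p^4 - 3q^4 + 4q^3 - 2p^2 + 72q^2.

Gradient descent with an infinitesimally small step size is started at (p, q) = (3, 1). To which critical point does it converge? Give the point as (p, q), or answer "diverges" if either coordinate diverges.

psi is separable, so gradient descent decouples: p follows -∂psi/∂p, q follows -∂psi/∂q.
∂psi/∂p = 4p(p - 1)(p + 1); at p=3 this is 96, so p decreases.
∂psi/∂q = -12q(q - 4)(q + 3); at q=1 this is 144, so q decreases.
p converges to its nearest critical value 1 (a local min of the p-part); q converges to 0. The iterate converges to (1, 0).

(1, 0)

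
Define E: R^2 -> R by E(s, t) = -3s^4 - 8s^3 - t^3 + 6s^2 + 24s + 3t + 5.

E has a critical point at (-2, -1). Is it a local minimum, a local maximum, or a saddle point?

The mixed partial ∂²E/∂s∂t is 0, so the Hessian at any point is diag(E_ss, E_tt) = diag(12(-3s^2 - 4s + 1), -6t).
At (-2, -1): H = diag(-36, 6).
The eigenvalues have opposite signs, so H is indefinite: a saddle point.

saddle point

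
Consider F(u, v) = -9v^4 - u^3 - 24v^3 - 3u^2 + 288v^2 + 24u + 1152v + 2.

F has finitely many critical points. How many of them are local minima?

F separates as a function of u plus a function of v, so ∇F=0 decouples.
∂F/∂u = -3(u - 2)(u + 4) = 0 at u ∈ {-4, 2}; ∂F/∂v = -36(v - 4)(v + 2)(v + 4) = 0 at v ∈ {-4, -2, 4}.
The Hessian is diagonal: diag(F_uu, F_vv). Second derivatives: F_uu(-4)=18, F_uu(2)=-18; F_vv(-4)=-576, F_vv(-2)=432, F_vv(4)=-1728.
Local minima occur where both diagonal entries positive: (-4, -2). Count: 1.

1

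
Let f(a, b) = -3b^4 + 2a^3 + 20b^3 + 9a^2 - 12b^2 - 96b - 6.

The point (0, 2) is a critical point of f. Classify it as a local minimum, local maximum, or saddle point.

The mixed partial ∂²f/∂a∂b is 0, so the Hessian at any point is diag(f_aa, f_bb) = diag(6(2a + 3), 12(-3b^2 + 10b - 2)).
At (0, 2): H = diag(18, 72).
Both eigenvalues are positive, so H is positive definite: a local minimum.

local minimum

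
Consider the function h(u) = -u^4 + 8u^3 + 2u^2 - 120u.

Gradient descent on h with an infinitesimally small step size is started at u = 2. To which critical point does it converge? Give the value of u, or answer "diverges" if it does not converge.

3

h'(u) = -4(u - 5)(u - 3)(u + 2), so h'(2) = -48.
Gradient descent moves in the -h' direction, i.e. u is increasing.
The nearest critical point in that direction is u = 3, where h'' = 40 > 0 (a local minimum). The iterate converges there.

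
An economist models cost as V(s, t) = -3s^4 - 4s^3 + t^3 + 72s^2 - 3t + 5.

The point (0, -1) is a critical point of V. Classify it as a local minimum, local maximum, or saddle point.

saddle point

The mixed partial ∂²V/∂s∂t is 0, so the Hessian at any point is diag(V_ss, V_tt) = diag(12(-3s^2 - 2s + 12), 6t).
At (0, -1): H = diag(144, -6).
The eigenvalues have opposite signs, so H is indefinite: a saddle point.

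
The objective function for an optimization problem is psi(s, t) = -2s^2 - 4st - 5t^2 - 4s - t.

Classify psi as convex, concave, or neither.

psi is quadratic, so its Hessian is the constant matrix H = [[-4, -4], [-4, -10]].
det(H) = 24, tr(H) = -14.
det(H) > 0 and tr(H) < 0, so H is negative definite everywhere: concave.

concave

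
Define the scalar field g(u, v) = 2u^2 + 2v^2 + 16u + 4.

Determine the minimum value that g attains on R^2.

g(u,v) separates as P(u) + Q(v) + 4, so its minimum is min P + min Q + 4.
P'(u) = 4u + 16 vanishes at u ∈ {-4}; Q'(v) = 4v vanishes at v ∈ {0}.
Local minima of P (where P''>0): P(-4)=-32. Local minima of Q: Q(0)=0.
So the global minimum of g is P(-4) + Q(0) + 4 = -32 + 0 + 4 = -28, attained at (-4, 0).

-28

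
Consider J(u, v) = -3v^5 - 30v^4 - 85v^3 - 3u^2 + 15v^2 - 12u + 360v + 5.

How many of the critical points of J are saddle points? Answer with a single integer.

2

J separates as a function of u plus a function of v, so ∇J=0 decouples.
∂J/∂u = -6(u + 2) = 0 at u ∈ {-2}; ∂J/∂v = -15(v - 1)(v + 2)(v + 3)(v + 4) = 0 at v ∈ {-4, -3, -2, 1}.
The Hessian is diagonal: diag(J_uu, J_vv). Second derivatives: J_uu(-2)=-6; J_vv(-4)=150, J_vv(-3)=-60, J_vv(-2)=90, J_vv(1)=-900.
Saddle points occur where the two diagonal entries have opposite signs: (-2, -4), (-2, -2). Count: 2.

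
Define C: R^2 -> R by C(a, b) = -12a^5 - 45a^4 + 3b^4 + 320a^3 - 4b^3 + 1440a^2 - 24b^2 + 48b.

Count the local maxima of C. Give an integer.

2

C separates as a function of a plus a function of b, so ∇C=0 decouples.
∂C/∂a = -60a(a - 4)(a + 3)(a + 4) = 0 at a ∈ {-4, -3, 0, 4}; ∂C/∂b = 12(b - 2)(b - 1)(b + 2) = 0 at b ∈ {-2, 1, 2}.
The Hessian is diagonal: diag(C_aa, C_bb). Second derivatives: C_aa(-4)=1920, C_aa(-3)=-1260, C_aa(0)=2880, C_aa(4)=-13440; C_bb(-2)=144, C_bb(1)=-36, C_bb(2)=48.
Local maxima occur where both diagonal entries negative: (-3, 1), (4, 1). Count: 2.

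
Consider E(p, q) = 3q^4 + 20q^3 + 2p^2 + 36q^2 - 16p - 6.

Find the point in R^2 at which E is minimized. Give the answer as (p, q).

E(p,q) separates as A(p) + B(q) − 6, so its minimum is min A + min B − 6.
A'(p) = 4p - 16 vanishes at p ∈ {4}; B'(q) = 12q(q + 2)(q + 3) vanishes at q ∈ {-3, -2, 0}.
Local minima of A (where A''>0): A(4)=-32. Local minima of B: B(-3)=27, B(0)=0.
So the global minimum of E is A(4) + B(0) − 6 = -32 + 0 − 6 = -38, attained at (4, 0).

(4, 0)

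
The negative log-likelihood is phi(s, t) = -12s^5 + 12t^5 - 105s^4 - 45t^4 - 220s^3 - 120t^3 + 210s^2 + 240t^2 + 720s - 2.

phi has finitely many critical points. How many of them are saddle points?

phi separates as a function of s plus a function of t, so ∇phi=0 decouples.
∂phi/∂s = -60(s - 1)(s + 1)(s + 3)(s + 4) = 0 at s ∈ {-4, -3, -1, 1}; ∂phi/∂t = 60t(t - 4)(t - 1)(t + 2) = 0 at t ∈ {-2, 0, 1, 4}.
The Hessian is diagonal: diag(phi_ss, phi_tt). Second derivatives: phi_ss(-4)=900, phi_ss(-3)=-480, phi_ss(-1)=720, phi_ss(1)=-2400; phi_tt(-2)=-2160, phi_tt(0)=480, phi_tt(1)=-540, phi_tt(4)=4320.
Saddle points occur where the two diagonal entries have opposite signs: (-4, -2), (-4, 1), (-3, 0), (-3, 4), (-1, -2), (-1, 1), (1, 0), (1, 4). Count: 8.

8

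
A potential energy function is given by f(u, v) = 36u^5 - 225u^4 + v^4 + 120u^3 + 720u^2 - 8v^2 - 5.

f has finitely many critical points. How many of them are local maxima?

2

f separates as a function of u plus a function of v, so ∇f=0 decouples.
∂f/∂u = 180u(u - 4)(u - 2)(u + 1) = 0 at u ∈ {-1, 0, 2, 4}; ∂f/∂v = 4v(v - 2)(v + 2) = 0 at v ∈ {-2, 0, 2}.
The Hessian is diagonal: diag(f_uu, f_vv). Second derivatives: f_uu(-1)=-2700, f_uu(0)=1440, f_uu(2)=-2160, f_uu(4)=7200; f_vv(-2)=32, f_vv(0)=-16, f_vv(2)=32.
Local maxima occur where both diagonal entries negative: (-1, 0), (2, 0). Count: 2.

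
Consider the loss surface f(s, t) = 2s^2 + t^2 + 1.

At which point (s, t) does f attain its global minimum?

(0, 0)

f(s,t) separates as P(s) + Q(t) + 1, so its minimum is min P + min Q + 1.
P'(s) = 4s vanishes at s ∈ {0}; Q'(t) = 2t vanishes at t ∈ {0}.
Local minima of P (where P''>0): P(0)=0. Local minima of Q: Q(0)=0.
So the global minimum of f is P(0) + Q(0) + 1 = 0 + 0 + 1 = 1, attained at (0, 0).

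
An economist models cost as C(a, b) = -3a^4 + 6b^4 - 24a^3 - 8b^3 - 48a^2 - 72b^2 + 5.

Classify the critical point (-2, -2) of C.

local minimum

The mixed partial ∂²C/∂a∂b is 0, so the Hessian at any point is diag(C_aa, C_bb) = diag(-12(3a^2 + 12a + 8), 24(3b^2 - 2b - 6)).
At (-2, -2): H = diag(48, 240).
Both eigenvalues are positive, so H is positive definite: a local minimum.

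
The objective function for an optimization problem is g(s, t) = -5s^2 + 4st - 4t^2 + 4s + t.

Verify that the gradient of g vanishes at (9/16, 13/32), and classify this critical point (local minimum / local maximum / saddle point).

local maximum

∇g = (-10s + 4t + 4, 4s - 8t + 1); substituting (9/16, 13/32) gives ∇g = (0, 0), so (9/16, 13/32) is indeed a critical point.
The Hessian of g is constant: H = [[-10, 4], [4, -8]].
det(H) = (-10)·(-8) − 4² = 64.
det(H) > 0 and tr(H) = -18 < 0, so H is negative definite and the point is a local maximum.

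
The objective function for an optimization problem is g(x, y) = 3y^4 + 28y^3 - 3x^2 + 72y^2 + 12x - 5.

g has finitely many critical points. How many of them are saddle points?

g separates as a function of x plus a function of y, so ∇g=0 decouples.
∂g/∂x = -6(x - 2) = 0 at x ∈ {2}; ∂g/∂y = 12y(y + 3)(y + 4) = 0 at y ∈ {-4, -3, 0}.
The Hessian is diagonal: diag(g_xx, g_yy). Second derivatives: g_xx(2)=-6; g_yy(-4)=48, g_yy(-3)=-36, g_yy(0)=144.
Saddle points occur where the two diagonal entries have opposite signs: (2, -4), (2, 0). Count: 2.

2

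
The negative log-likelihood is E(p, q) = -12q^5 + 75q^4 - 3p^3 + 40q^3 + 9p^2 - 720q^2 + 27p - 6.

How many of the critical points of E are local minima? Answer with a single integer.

2

E separates as a function of p plus a function of q, so ∇E=0 decouples.
∂E/∂p = -9(p - 3)(p + 1) = 0 at p ∈ {-1, 3}; ∂E/∂q = -60q(q - 4)(q - 3)(q + 2) = 0 at q ∈ {-2, 0, 3, 4}.
The Hessian is diagonal: diag(E_pp, E_qq). Second derivatives: E_pp(-1)=36, E_pp(3)=-36; E_qq(-2)=3600, E_qq(0)=-1440, E_qq(3)=900, E_qq(4)=-1440.
Local minima occur where both diagonal entries positive: (-1, -2), (-1, 3). Count: 2.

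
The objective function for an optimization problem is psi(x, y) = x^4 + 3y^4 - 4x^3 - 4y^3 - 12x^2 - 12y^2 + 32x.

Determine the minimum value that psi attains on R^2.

-96

psi(x,y) separates as P(x) + Q(y), so its minimum is min P + min Q.
P'(x) = 4(x - 4)(x - 1)(x + 2) vanishes at x ∈ {-2, 1, 4}; Q'(y) = 12y(y - 2)(y + 1) vanishes at y ∈ {-1, 0, 2}.
Local minima of P (where P''>0): P(-2)=-64, P(4)=-64. Local minima of Q: Q(-1)=-5, Q(2)=-32.
So the global minimum of psi is P(-2) + Q(2) = -64 − 32 = -96, attained at (-2, 2).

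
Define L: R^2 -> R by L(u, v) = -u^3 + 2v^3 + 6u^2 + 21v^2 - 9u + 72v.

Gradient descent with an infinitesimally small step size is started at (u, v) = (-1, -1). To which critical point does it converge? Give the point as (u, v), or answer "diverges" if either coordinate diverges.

L is separable, so gradient descent decouples: u follows -∂L/∂u, v follows -∂L/∂v.
∂L/∂u = -3(u - 3)(u - 1); at u=-1 this is -24, so u increases.
∂L/∂v = 6(v + 3)(v + 4); at v=-1 this is 36, so v decreases.
u converges to its nearest critical value 1 (a local min of the u-part); v converges to -3. The iterate converges to (1, -3).

(1, -3)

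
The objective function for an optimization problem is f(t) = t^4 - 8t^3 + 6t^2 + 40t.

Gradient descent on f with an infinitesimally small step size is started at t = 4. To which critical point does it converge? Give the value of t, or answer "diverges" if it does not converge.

f'(t) = 4(t - 5)(t - 2)(t + 1), so f'(4) = -40.
Gradient descent moves in the -f' direction, i.e. t is increasing.
The nearest critical point in that direction is t = 5, where f'' = 72 > 0 (a local minimum). The iterate converges there.

5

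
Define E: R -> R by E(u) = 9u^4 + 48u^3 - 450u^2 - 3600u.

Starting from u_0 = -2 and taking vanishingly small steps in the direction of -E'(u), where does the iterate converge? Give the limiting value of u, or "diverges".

E'(u) = 36(u - 5)(u + 4)(u + 5), so E'(-2) = -1512.
Gradient descent moves in the -E' direction, i.e. u is increasing.
The nearest critical point in that direction is u = 5, where E'' = 3240 > 0 (a local minimum). The iterate converges there.

5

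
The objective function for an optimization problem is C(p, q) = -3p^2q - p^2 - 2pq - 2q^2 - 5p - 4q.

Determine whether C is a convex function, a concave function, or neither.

neither

The term -3p^2q is cubic, so the Hessian is not constant.
∂²C/∂p² = -6q - 2, which takes both signs as q varies (negative for sufficiently large q). A diagonal entry of the Hessian changing sign means the Hessian is neither positive- nor negative-semidefinite on all of R^2.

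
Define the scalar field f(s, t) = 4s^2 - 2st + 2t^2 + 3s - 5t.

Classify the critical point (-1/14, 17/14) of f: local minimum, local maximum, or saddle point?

The Hessian of f is constant: H = [[8, -2], [-2, 4]].
det(H) = 8·4 − (-2)² = 28.
det(H) > 0 and tr(H) = 12 > 0, so H is positive definite and the point is a local minimum.

local minimum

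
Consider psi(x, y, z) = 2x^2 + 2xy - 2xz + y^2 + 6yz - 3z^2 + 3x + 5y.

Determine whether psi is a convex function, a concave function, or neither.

psi is quadratic, so its Hessian is the constant matrix H = [[4, 2, -2], [2, 2, 6], [-2, 6, -6]].
Leading principal minors: 4, 4, -224.
Neither pattern holds ⇒ H is indefinite ⇒ neither convex nor concave.

neither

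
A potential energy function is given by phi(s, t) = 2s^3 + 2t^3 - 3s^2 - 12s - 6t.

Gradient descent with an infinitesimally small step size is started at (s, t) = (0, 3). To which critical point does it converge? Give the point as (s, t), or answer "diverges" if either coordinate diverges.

(2, 1)

phi is separable, so gradient descent decouples: s follows -∂phi/∂s, t follows -∂phi/∂t.
∂phi/∂s = 6(s - 2)(s + 1); at s=0 this is -12, so s increases.
∂phi/∂t = 6(t - 1)(t + 1); at t=3 this is 48, so t decreases.
s converges to its nearest critical value 2 (a local min of the s-part); t converges to 1. The iterate converges to (2, 1).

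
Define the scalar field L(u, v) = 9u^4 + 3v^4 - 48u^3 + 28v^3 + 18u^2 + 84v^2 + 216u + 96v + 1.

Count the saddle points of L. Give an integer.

L separates as a function of u plus a function of v, so ∇L=0 decouples.
∂L/∂u = 36(u - 3)(u - 2)(u + 1) = 0 at u ∈ {-1, 2, 3}; ∂L/∂v = 12(v + 1)(v + 2)(v + 4) = 0 at v ∈ {-4, -2, -1}.
The Hessian is diagonal: diag(L_uu, L_vv). Second derivatives: L_uu(-1)=432, L_uu(2)=-108, L_uu(3)=144; L_vv(-4)=72, L_vv(-2)=-24, L_vv(-1)=36.
Saddle points occur where the two diagonal entries have opposite signs: (-1, -2), (2, -4), (2, -1), (3, -2). Count: 4.

4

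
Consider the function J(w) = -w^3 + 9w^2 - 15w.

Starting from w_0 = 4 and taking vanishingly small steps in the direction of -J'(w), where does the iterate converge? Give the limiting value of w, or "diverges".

1

J'(w) = -3(w - 5)(w - 1), so J'(4) = 9.
Gradient descent moves in the -J' direction, i.e. w is decreasing.
The nearest critical point in that direction is w = 1, where J'' = 12 > 0 (a local minimum). The iterate converges there.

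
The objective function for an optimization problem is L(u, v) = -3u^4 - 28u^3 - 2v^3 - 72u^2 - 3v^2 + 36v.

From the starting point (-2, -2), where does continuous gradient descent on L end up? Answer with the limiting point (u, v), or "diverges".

(-3, -3)

L is separable, so gradient descent decouples: u follows -∂L/∂u, v follows -∂L/∂v.
∂L/∂u = -12u(u + 3)(u + 4); at u=-2 this is 48, so u decreases.
∂L/∂v = -6(v - 2)(v + 3); at v=-2 this is 24, so v decreases.
u converges to its nearest critical value -3 (a local min of the u-part); v converges to -3. The iterate converges to (-3, -3).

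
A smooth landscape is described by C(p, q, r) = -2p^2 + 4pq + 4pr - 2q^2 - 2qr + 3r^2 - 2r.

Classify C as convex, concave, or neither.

C is quadratic, so its Hessian is the constant matrix H = [[-4, 4, 4], [4, -4, -2], [4, -2, 6]].
Leading principal minors: -4, 0, 16.
Neither pattern holds ⇒ H is indefinite ⇒ neither convex nor concave.

neither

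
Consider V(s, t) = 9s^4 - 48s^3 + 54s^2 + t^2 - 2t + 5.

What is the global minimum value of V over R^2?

-77

V(s,t) separates as P(s) + Q(t) + 5, so its minimum is min P + min Q + 5.
P'(s) = 36s(s - 3)(s - 1) vanishes at s ∈ {0, 1, 3}; Q'(t) = 2(t - 1) vanishes at t ∈ {1}.
Local minima of P (where P''>0): P(0)=0, P(3)=-81. Local minima of Q: Q(1)=-1.
So the global minimum of V is P(3) + Q(1) + 5 = -81 − 1 + 5 = -77, attained at (3, 1).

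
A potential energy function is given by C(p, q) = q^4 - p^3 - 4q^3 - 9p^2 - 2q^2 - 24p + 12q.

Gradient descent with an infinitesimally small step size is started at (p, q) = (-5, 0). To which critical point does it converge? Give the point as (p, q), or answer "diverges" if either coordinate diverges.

C is separable, so gradient descent decouples: p follows -∂C/∂p, q follows -∂C/∂q.
∂C/∂p = -3(p + 2)(p + 4); at p=-5 this is -9, so p increases.
∂C/∂q = 4(q - 3)(q - 1)(q + 1); at q=0 this is 12, so q decreases.
p converges to its nearest critical value -4 (a local min of the p-part); q converges to -1. The iterate converges to (-4, -1).

(-4, -1)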